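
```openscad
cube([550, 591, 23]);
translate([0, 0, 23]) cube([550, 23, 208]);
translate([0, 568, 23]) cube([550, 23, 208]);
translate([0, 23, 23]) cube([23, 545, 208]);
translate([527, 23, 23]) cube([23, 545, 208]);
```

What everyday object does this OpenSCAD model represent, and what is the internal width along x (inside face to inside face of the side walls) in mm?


An open box. The internal width is 504 mm.

A 550×591 base slab with four walls standing on it — an open box. The base is 550 mm wide and the walls are 23 mm thick, so the internal width is 550 − 2 × 23 = 504 mm.


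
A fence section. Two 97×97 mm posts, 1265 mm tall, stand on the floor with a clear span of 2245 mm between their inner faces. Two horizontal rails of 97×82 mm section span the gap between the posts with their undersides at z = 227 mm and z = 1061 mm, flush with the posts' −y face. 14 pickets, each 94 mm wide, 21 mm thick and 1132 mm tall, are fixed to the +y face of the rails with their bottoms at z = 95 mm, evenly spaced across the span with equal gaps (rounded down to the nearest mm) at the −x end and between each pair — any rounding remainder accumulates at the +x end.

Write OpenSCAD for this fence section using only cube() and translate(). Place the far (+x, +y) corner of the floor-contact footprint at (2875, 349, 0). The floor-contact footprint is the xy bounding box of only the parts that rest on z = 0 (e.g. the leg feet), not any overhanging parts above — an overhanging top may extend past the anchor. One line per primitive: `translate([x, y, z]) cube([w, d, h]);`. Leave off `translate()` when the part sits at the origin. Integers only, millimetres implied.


translate([436, 252, 0]) cube([97, 97, 1265]);
translate([2778, 252, 0]) cube([97, 97, 1265]);
translate([533, 252, 227]) cube([2245, 97, 82]);
translate([533, 252, 1061]) cube([2245, 97, 82]);
translate([594, 349, 95]) cube([94, 21, 1132]);
translate([749, 349, 95]) cube([94, 21, 1132]);
translate([904, 349, 95]) cube([94, 21, 1132]);
translate([1059, 349, 95]) cube([94, 21, 1132]);
translate([1214, 349, 95]) cube([94, 21, 1132]);
translate([1369, 349, 95]) cube([94, 21, 1132]);
translate([1524, 349, 95]) cube([94, 21, 1132]);
translate([1679, 349, 95]) cube([94, 21, 1132]);
translate([1834, 349, 95]) cube([94, 21, 1132]);
translate([1989, 349, 95]) cube([94, 21, 1132]);
translate([2144, 349, 95]) cube([94, 21, 1132]);
translate([2299, 349, 95]) cube([94, 21, 1132]);
translate([2454, 349, 95]) cube([94, 21, 1132]);
translate([2609, 349, 95]) cube([94, 21, 1132]);


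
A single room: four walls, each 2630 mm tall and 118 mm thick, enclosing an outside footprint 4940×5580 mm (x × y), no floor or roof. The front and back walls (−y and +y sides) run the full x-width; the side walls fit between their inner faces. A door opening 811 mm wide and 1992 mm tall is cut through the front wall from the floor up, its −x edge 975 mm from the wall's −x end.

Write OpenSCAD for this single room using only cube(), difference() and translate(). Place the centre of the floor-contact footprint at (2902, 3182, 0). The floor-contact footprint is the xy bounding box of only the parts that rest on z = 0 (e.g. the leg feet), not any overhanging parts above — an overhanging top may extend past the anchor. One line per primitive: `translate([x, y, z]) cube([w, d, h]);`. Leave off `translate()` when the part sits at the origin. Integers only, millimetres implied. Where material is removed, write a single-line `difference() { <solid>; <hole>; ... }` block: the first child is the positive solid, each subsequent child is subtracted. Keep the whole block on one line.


difference() { translate([432, 392, 0]) cube([4940, 118, 2630]); translate([1407, 392, 0]) cube([811, 118, 1992]); }
translate([432, 5854, 0]) cube([4940, 118, 2630]);
translate([432, 510, 0]) cube([118, 5344, 2630]);
translate([5254, 510, 0]) cube([118, 5344, 2630]);


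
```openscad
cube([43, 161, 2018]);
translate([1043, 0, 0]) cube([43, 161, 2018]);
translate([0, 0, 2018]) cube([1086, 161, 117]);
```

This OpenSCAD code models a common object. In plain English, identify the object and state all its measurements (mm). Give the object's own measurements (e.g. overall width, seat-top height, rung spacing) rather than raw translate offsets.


A door frame. The clear opening is 1000 mm wide and 2018 mm high. Two 43 mm wide jambs, 161 mm deep, stand either side of the opening from the floor to the top of the opening. A 117 mm thick head sits across the top of both jambs, spanning the full outside width of the frame.


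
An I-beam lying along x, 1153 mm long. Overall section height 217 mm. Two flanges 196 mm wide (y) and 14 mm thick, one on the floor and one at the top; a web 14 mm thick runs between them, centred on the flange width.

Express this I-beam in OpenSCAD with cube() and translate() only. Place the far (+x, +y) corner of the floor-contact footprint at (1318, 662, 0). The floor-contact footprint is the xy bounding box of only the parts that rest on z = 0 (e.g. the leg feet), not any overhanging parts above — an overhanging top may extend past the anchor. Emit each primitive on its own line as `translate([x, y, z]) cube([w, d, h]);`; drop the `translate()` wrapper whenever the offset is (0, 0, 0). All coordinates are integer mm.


translate([165, 466, 0]) cube([1153, 196, 14]);
translate([165, 557, 14]) cube([1153, 14, 189]);
translate([165, 466, 203]) cube([1153, 196, 14]);


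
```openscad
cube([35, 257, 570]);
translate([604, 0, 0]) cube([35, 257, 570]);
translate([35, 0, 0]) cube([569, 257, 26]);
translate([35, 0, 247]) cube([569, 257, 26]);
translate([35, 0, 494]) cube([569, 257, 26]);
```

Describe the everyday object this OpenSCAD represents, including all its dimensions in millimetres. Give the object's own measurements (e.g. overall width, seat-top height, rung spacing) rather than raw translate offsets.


An open bookshelf. Two side panels, each 35 mm thick, 257 mm deep and 570 mm tall, stand 639 mm apart (outside-to-outside). Between them sit 3 shelves, each 26 mm thick and 257 mm deep, spanning the full gap between the sides. The bottom shelf rests on the floor (its underside at z = 0) and the clear gap between one shelf's top and the next shelf's underside is 221 mm.


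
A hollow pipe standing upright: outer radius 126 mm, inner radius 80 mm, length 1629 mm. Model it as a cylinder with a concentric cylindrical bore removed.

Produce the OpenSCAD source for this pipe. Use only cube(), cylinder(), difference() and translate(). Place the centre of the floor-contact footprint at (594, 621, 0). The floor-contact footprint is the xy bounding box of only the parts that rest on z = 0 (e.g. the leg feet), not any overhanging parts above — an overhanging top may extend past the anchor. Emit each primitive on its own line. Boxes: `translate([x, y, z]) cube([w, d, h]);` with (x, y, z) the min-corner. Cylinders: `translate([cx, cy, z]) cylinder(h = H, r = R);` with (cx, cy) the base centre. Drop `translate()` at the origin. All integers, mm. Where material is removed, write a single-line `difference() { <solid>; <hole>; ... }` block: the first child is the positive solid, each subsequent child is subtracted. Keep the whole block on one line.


difference() { translate([594, 621, 0]) cylinder(h = 1629, r = 126); translate([594, 621, 0]) cylinder(h = 1629, r = 80); }


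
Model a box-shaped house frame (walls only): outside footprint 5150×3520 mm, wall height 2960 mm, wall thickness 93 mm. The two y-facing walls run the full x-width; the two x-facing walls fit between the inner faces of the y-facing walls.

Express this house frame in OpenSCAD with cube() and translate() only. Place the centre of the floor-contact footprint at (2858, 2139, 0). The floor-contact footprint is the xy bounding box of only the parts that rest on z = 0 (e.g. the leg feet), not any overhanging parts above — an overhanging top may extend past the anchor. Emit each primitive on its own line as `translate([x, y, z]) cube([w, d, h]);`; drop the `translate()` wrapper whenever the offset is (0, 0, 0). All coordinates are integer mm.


translate([283, 379, 0]) cube([5150, 93, 2960]);
translate([283, 3806, 0]) cube([5150, 93, 2960]);
translate([283, 472, 0]) cube([93, 3334, 2960]);
translate([5340, 472, 0]) cube([93, 3334, 2960]);


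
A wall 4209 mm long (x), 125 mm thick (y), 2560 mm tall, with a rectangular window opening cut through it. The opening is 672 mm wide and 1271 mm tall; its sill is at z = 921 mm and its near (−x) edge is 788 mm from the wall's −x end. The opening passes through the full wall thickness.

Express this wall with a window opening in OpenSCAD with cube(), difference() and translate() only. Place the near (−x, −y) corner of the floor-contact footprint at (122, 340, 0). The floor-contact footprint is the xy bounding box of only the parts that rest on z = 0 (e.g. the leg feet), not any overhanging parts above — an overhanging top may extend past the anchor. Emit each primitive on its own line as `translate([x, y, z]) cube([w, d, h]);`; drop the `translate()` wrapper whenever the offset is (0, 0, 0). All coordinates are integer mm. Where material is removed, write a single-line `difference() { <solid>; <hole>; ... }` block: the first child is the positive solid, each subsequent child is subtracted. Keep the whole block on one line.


difference() { translate([122, 340, 0]) cube([4209, 125, 2560]); translate([910, 340, 921]) cube([672, 125, 1271]); }


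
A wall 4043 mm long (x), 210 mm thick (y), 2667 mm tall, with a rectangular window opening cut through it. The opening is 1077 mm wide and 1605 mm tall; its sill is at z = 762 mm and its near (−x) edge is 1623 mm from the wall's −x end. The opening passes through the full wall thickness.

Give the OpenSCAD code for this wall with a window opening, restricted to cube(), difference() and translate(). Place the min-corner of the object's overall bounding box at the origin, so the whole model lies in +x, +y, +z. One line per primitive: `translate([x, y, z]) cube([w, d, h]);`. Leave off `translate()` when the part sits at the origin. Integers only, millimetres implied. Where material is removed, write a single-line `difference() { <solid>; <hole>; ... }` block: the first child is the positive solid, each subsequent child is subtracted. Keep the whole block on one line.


difference() { cube([4043, 210, 2667]); translate([1623, 0, 762]) cube([1077, 210, 1605]); }


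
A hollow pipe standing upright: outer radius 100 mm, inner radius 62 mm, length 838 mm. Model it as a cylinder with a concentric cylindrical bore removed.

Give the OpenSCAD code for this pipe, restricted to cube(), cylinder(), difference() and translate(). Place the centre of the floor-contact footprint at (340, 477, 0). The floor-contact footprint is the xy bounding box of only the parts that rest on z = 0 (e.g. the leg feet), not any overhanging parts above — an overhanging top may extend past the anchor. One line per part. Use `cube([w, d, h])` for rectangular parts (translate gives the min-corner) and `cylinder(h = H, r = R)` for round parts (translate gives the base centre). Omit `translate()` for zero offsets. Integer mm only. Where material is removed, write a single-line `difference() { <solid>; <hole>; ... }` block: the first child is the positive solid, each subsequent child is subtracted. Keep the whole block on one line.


difference() { translate([340, 477, 0]) cylinder(h = 838, r = 100); translate([340, 477, 0]) cylinder(h = 838, r = 62); }


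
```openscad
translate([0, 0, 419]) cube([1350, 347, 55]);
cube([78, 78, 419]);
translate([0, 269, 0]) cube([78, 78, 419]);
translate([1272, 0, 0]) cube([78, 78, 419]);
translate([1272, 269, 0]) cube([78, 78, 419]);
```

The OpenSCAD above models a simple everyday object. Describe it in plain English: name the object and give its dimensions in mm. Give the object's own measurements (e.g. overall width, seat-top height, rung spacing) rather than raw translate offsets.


A long wooden bench with a 1350 mm (x) × 347 mm (y) seat, 55 mm thick, its top surface 474 mm above the floor. Four 78 mm square legs at the seat corners, flush with the edges, run from z = 0 to the seat underside.


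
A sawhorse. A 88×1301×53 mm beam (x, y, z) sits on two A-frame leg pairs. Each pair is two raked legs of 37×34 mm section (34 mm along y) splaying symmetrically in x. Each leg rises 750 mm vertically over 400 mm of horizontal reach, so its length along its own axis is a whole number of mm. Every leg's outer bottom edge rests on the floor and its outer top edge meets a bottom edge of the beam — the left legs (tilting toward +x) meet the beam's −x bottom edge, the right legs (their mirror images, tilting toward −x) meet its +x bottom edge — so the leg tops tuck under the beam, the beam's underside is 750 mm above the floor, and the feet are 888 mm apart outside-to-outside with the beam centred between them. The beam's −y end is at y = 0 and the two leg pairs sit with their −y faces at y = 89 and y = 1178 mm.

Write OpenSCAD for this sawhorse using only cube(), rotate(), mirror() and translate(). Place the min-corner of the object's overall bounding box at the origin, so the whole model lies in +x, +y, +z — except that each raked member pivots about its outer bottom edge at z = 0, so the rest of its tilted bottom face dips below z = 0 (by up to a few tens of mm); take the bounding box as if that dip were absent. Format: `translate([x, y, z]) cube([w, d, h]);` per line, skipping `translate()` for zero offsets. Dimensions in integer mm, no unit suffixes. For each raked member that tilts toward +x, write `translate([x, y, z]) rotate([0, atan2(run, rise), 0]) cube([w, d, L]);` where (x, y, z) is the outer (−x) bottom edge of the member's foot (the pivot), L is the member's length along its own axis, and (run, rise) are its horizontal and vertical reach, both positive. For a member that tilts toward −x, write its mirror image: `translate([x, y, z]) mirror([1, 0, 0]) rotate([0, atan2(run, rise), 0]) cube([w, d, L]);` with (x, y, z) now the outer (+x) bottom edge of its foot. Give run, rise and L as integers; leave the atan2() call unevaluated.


translate([400, 0, 750]) cube([88, 1301, 53]);
translate([0, 89, 0]) rotate([0, atan2(400, 750), 0]) cube([37, 34, 850]);
translate([888, 89, 0]) mirror([1, 0, 0]) rotate([0, atan2(400, 750), 0]) cube([37, 34, 850]);
translate([0, 1178, 0]) rotate([0, atan2(400, 750), 0]) cube([37, 34, 850]);
translate([888, 1178, 0]) mirror([1, 0, 0]) rotate([0, atan2(400, 750), 0]) cube([37, 34, 850]);


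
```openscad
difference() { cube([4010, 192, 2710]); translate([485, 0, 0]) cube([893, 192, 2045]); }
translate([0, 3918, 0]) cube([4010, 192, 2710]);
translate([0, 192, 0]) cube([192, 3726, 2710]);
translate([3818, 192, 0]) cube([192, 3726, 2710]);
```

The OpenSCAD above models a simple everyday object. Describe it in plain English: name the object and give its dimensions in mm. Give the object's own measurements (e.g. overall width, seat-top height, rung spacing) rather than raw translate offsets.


A single room: four walls, each 2710 mm tall and 192 mm thick, enclosing an outside footprint 4010×4110 mm (x × y), no floor or roof. The front and back walls (−y and +y sides) run the full x-width; the side walls fit between their inner faces. A door opening 893 mm wide and 2045 mm tall is cut through the front wall from the floor up, its −x edge 485 mm from the wall's −x end.


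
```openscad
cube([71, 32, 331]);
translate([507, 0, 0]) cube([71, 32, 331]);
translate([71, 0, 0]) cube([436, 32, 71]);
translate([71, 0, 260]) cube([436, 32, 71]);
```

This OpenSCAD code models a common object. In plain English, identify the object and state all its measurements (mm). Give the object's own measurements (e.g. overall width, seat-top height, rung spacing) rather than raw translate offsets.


A rectangular picture frame lying in the x–z plane (depth along y). The opening is 436 mm wide (x) by 189 mm tall (z), surrounded by a border 71 mm wide on all four sides. The frame is 32 mm deep and is made of two full-height vertical stiles with two horizontal rails fitted between them.


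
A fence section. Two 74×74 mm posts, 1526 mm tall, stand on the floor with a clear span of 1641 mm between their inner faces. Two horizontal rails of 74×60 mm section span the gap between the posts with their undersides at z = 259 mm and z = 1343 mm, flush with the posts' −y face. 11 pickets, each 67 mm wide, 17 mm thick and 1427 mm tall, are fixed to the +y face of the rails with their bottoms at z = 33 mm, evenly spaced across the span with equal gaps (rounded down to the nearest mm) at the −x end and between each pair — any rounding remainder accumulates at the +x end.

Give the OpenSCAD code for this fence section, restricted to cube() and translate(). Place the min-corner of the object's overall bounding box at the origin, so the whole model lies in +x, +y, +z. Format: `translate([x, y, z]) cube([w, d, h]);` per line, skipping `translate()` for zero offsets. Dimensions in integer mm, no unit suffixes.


cube([74, 74, 1526]);
translate([1715, 0, 0]) cube([74, 74, 1526]);
translate([74, 0, 259]) cube([1641, 74, 60]);
translate([74, 0, 1343]) cube([1641, 74, 60]);
translate([149, 74, 33]) cube([67, 17, 1427]);
translate([291, 74, 33]) cube([67, 17, 1427]);
translate([433, 74, 33]) cube([67, 17, 1427]);
translate([575, 74, 33]) cube([67, 17, 1427]);
translate([717, 74, 33]) cube([67, 17, 1427]);
translate([859, 74, 33]) cube([67, 17, 1427]);
translate([1001, 74, 33]) cube([67, 17, 1427]);
translate([1143, 74, 33]) cube([67, 17, 1427]);
translate([1285, 74, 33]) cube([67, 17, 1427]);
translate([1427, 74, 33]) cube([67, 17, 1427]);
translate([1569, 74, 33]) cube([67, 17, 1427]);


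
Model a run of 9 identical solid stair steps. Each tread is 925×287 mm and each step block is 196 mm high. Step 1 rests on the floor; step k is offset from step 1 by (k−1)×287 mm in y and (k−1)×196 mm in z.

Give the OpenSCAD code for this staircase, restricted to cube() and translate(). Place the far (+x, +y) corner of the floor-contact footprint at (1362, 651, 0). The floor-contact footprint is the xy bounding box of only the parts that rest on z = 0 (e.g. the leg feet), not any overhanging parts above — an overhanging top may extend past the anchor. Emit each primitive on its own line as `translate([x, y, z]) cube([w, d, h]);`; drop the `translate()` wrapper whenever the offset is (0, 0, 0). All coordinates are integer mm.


translate([437, 364, 0]) cube([925, 287, 196]);
translate([437, 651, 196]) cube([925, 287, 196]);
translate([437, 938, 392]) cube([925, 287, 196]);
translate([437, 1225, 588]) cube([925, 287, 196]);
translate([437, 1512, 784]) cube([925, 287, 196]);
translate([437, 1799, 980]) cube([925, 287, 196]);
translate([437, 2086, 1176]) cube([925, 287, 196]);
translate([437, 2373, 1372]) cube([925, 287, 196]);
translate([437, 2660, 1568]) cube([925, 287, 196]);


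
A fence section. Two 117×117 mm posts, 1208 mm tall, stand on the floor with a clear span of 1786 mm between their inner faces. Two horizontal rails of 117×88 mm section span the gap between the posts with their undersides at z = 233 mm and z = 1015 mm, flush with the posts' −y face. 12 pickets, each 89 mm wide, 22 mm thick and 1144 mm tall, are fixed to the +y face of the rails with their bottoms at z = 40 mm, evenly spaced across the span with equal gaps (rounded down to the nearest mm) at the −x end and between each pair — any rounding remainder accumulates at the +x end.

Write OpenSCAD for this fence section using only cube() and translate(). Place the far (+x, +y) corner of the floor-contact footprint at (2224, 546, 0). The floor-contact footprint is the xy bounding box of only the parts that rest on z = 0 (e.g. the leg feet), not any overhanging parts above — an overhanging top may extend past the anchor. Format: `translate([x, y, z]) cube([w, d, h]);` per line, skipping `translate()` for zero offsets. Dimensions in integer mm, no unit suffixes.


translate([204, 429, 0]) cube([117, 117, 1208]);
translate([2107, 429, 0]) cube([117, 117, 1208]);
translate([321, 429, 233]) cube([1786, 117, 88]);
translate([321, 429, 1015]) cube([1786, 117, 88]);
translate([376, 546, 40]) cube([89, 22, 1144]);
translate([520, 546, 40]) cube([89, 22, 1144]);
translate([664, 546, 40]) cube([89, 22, 1144]);
translate([808, 546, 40]) cube([89, 22, 1144]);
translate([952, 546, 40]) cube([89, 22, 1144]);
translate([1096, 546, 40]) cube([89, 22, 1144]);
translate([1240, 546, 40]) cube([89, 22, 1144]);
translate([1384, 546, 40]) cube([89, 22, 1144]);
translate([1528, 546, 40]) cube([89, 22, 1144]);
translate([1672, 546, 40]) cube([89, 22, 1144]);
translate([1816, 546, 40]) cube([89, 22, 1144]);
translate([1960, 546, 40]) cube([89, 22, 1144]);


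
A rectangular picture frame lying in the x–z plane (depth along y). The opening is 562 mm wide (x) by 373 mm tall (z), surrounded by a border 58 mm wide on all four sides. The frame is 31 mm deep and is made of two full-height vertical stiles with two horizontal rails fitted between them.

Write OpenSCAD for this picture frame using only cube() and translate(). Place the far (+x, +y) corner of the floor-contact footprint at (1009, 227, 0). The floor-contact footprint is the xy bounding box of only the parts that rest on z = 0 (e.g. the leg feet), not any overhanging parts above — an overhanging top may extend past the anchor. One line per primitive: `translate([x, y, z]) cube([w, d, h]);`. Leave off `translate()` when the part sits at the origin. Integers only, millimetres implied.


translate([331, 196, 0]) cube([58, 31, 489]);
translate([951, 196, 0]) cube([58, 31, 489]);
translate([389, 196, 0]) cube([562, 31, 58]);
translate([389, 196, 431]) cube([562, 31, 58]);


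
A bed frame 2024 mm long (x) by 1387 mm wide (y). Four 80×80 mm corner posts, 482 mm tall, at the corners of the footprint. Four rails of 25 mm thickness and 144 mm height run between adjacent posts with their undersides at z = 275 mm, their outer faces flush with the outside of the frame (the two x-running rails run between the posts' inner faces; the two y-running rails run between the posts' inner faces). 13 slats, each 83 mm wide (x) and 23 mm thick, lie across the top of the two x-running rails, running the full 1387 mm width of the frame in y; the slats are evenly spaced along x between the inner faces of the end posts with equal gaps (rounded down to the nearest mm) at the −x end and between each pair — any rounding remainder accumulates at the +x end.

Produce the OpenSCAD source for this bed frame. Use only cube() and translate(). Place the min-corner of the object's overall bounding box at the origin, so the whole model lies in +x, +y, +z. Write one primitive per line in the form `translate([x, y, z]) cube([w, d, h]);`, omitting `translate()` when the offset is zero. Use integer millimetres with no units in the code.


cube([80, 80, 482]);
translate([0, 1307, 0]) cube([80, 80, 482]);
translate([1944, 0, 0]) cube([80, 80, 482]);
translate([1944, 1307, 0]) cube([80, 80, 482]);
translate([80, 0, 275]) cube([1864, 25, 144]);
translate([80, 1362, 275]) cube([1864, 25, 144]);
translate([0, 80, 275]) cube([25, 1227, 144]);
translate([1999, 80, 275]) cube([25, 1227, 144]);
translate([136, 0, 419]) cube([83, 1387, 23]);
translate([275, 0, 419]) cube([83, 1387, 23]);
translate([414, 0, 419]) cube([83, 1387, 23]);
translate([553, 0, 419]) cube([83, 1387, 23]);
translate([692, 0, 419]) cube([83, 1387, 23]);
translate([831, 0, 419]) cube([83, 1387, 23]);
translate([970, 0, 419]) cube([83, 1387, 23]);
translate([1109, 0, 419]) cube([83, 1387, 23]);
translate([1248, 0, 419]) cube([83, 1387, 23]);
translate([1387, 0, 419]) cube([83, 1387, 23]);
translate([1526, 0, 419]) cube([83, 1387, 23]);
translate([1665, 0, 419]) cube([83, 1387, 23]);
translate([1804, 0, 419]) cube([83, 1387, 23]);


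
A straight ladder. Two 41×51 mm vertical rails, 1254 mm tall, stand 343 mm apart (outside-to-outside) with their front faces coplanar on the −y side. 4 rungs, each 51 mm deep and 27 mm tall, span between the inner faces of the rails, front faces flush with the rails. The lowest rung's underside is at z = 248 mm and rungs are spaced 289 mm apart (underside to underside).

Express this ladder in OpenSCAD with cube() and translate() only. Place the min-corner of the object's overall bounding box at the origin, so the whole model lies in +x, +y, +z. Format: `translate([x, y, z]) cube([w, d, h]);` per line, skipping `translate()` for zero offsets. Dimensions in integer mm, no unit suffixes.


cube([41, 51, 1254]);
translate([302, 0, 0]) cube([41, 51, 1254]);
translate([41, 0, 248]) cube([261, 51, 27]);
translate([41, 0, 537]) cube([261, 51, 27]);
translate([41, 0, 826]) cube([261, 51, 27]);
translate([41, 0, 1115]) cube([261, 51, 27]);


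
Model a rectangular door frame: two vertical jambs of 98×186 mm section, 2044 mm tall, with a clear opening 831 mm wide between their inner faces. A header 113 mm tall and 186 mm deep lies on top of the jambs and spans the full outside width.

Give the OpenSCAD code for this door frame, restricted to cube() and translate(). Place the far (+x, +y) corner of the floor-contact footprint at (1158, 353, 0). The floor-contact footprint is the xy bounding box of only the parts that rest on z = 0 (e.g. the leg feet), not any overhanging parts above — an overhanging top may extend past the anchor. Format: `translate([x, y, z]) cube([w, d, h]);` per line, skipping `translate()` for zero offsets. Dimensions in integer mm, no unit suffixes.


translate([131, 167, 0]) cube([98, 186, 2044]);
translate([1060, 167, 0]) cube([98, 186, 2044]);
translate([131, 167, 2044]) cube([1027, 186, 113]);


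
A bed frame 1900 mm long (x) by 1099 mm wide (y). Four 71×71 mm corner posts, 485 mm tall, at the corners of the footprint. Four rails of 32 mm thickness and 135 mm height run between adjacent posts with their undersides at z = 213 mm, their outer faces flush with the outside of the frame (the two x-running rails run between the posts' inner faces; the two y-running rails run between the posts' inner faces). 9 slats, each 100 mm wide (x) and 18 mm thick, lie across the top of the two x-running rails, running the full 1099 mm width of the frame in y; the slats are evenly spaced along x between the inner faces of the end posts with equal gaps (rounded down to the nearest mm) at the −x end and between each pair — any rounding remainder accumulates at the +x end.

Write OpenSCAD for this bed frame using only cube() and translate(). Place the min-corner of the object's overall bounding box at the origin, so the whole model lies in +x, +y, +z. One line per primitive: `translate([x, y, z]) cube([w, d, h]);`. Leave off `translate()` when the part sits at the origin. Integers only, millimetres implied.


cube([71, 71, 485]);
translate([0, 1028, 0]) cube([71, 71, 485]);
translate([1829, 0, 0]) cube([71, 71, 485]);
translate([1829, 1028, 0]) cube([71, 71, 485]);
translate([71, 0, 213]) cube([1758, 32, 135]);
translate([71, 1067, 213]) cube([1758, 32, 135]);
translate([0, 71, 213]) cube([32, 957, 135]);
translate([1868, 71, 213]) cube([32, 957, 135]);
translate([156, 0, 348]) cube([100, 1099, 18]);
translate([341, 0, 348]) cube([100, 1099, 18]);
translate([526, 0, 348]) cube([100, 1099, 18]);
translate([711, 0, 348]) cube([100, 1099, 18]);
translate([896, 0, 348]) cube([100, 1099, 18]);
translate([1081, 0, 348]) cube([100, 1099, 18]);
translate([1266, 0, 348]) cube([100, 1099, 18]);
translate([1451, 0, 348]) cube([100, 1099, 18]);
translate([1636, 0, 348]) cube([100, 1099, 18]);


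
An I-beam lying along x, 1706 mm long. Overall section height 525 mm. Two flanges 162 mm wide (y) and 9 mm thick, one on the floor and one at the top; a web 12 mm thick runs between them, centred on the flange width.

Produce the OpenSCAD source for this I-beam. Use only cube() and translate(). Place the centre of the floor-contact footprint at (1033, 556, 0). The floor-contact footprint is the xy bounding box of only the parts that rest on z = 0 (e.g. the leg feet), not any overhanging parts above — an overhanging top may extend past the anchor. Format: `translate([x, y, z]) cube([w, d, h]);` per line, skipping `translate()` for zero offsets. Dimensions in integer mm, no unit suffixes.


translate([180, 475, 0]) cube([1706, 162, 9]);
translate([180, 550, 9]) cube([1706, 12, 507]);
translate([180, 475, 516]) cube([1706, 162, 9]);


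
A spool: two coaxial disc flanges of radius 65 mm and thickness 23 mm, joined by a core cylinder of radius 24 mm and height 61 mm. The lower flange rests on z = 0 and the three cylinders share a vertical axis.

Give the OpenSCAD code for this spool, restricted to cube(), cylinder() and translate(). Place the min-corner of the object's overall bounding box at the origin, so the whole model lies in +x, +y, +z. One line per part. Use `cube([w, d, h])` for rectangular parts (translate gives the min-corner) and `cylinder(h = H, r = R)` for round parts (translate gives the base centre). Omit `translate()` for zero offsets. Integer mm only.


translate([65, 65, 0]) cylinder(h = 23, r = 65);
translate([65, 65, 23]) cylinder(h = 61, r = 24);
translate([65, 65, 84]) cylinder(h = 23, r = 65);


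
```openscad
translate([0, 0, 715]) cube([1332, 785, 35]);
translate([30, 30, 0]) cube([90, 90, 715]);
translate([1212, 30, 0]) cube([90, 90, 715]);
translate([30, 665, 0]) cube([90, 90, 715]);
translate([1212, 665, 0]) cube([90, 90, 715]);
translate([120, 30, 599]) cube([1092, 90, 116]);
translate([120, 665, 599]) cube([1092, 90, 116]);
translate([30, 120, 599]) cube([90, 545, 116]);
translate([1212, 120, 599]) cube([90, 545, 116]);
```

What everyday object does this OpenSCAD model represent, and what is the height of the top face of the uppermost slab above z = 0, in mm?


A table. The table height is 750 mm.

A 1332×785×35 slab sits at z = 715 on four 90 mm square posts — a table. The top surface is at 715 + 35 = 750 mm.


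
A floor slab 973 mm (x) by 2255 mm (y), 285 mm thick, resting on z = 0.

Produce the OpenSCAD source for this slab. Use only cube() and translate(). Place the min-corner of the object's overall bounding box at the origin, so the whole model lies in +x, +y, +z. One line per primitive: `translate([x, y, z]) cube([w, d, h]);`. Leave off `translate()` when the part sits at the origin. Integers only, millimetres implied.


cube([973, 2255, 285]);


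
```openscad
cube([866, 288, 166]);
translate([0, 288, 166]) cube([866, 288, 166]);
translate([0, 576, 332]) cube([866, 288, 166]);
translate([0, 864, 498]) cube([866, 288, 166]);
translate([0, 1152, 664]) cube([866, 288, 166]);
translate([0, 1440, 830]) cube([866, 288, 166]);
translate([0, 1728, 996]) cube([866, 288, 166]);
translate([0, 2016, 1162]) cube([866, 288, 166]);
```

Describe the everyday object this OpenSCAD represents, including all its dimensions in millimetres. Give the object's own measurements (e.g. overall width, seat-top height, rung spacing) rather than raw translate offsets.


A straight staircase of 8 solid steps. Each step is 866 mm wide (x), 288 mm deep (y, the going) and 166 mm tall (the rise). The first step rests on the floor; each subsequent step sits one going further in +y and one rise higher in +z, directly behind and above the previous step with no overlap.


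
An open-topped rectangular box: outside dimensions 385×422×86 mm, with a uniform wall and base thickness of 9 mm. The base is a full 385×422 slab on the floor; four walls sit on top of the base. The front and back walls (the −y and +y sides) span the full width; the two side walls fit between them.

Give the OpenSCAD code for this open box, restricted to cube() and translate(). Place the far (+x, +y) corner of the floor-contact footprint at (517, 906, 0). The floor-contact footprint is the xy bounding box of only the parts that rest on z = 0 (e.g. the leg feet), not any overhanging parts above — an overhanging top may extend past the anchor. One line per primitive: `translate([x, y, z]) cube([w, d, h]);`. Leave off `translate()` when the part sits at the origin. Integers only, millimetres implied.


translate([132, 484, 0]) cube([385, 422, 9]);
translate([132, 484, 9]) cube([385, 9, 77]);
translate([132, 897, 9]) cube([385, 9, 77]);
translate([132, 493, 9]) cube([9, 404, 77]);
translate([508, 493, 9]) cube([9, 404, 77]);


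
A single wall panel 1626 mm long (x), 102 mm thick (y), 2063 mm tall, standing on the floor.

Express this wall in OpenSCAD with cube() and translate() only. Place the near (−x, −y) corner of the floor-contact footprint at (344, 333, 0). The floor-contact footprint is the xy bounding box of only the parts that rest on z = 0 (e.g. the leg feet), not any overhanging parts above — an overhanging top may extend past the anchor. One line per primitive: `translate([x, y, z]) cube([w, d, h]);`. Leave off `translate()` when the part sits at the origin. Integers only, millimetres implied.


translate([344, 333, 0]) cube([1626, 102, 2063]);


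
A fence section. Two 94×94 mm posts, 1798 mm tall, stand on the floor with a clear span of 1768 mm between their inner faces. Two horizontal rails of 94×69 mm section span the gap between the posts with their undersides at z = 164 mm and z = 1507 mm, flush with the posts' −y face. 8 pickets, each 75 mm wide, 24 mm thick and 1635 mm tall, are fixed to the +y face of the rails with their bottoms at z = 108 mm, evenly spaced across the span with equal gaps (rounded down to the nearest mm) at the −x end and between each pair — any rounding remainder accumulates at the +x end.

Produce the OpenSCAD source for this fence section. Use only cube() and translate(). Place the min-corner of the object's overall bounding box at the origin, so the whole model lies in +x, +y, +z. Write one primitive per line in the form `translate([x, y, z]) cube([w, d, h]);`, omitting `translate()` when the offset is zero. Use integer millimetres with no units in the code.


cube([94, 94, 1798]);
translate([1862, 0, 0]) cube([94, 94, 1798]);
translate([94, 0, 164]) cube([1768, 94, 69]);
translate([94, 0, 1507]) cube([1768, 94, 69]);
translate([223, 94, 108]) cube([75, 24, 1635]);
translate([427, 94, 108]) cube([75, 24, 1635]);
translate([631, 94, 108]) cube([75, 24, 1635]);
translate([835, 94, 108]) cube([75, 24, 1635]);
translate([1039, 94, 108]) cube([75, 24, 1635]);
translate([1243, 94, 108]) cube([75, 24, 1635]);
translate([1447, 94, 108]) cube([75, 24, 1635]);
translate([1651, 94, 108]) cube([75, 24, 1635]);


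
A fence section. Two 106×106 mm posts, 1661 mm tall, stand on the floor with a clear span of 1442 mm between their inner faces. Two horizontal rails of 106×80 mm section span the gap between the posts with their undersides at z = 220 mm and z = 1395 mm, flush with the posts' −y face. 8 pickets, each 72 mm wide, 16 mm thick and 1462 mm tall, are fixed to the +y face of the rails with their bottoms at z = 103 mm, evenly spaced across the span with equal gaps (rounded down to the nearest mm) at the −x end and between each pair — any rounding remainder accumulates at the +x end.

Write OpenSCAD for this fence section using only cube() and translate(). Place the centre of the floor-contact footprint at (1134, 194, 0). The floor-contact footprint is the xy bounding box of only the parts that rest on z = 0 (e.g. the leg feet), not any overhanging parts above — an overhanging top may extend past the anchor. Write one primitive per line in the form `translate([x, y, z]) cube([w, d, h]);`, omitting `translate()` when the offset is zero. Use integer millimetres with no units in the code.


translate([307, 141, 0]) cube([106, 106, 1661]);
translate([1855, 141, 0]) cube([106, 106, 1661]);
translate([413, 141, 220]) cube([1442, 106, 80]);
translate([413, 141, 1395]) cube([1442, 106, 80]);
translate([509, 247, 103]) cube([72, 16, 1462]);
translate([677, 247, 103]) cube([72, 16, 1462]);
translate([845, 247, 103]) cube([72, 16, 1462]);
translate([1013, 247, 103]) cube([72, 16, 1462]);
translate([1181, 247, 103]) cube([72, 16, 1462]);
translate([1349, 247, 103]) cube([72, 16, 1462]);
translate([1517, 247, 103]) cube([72, 16, 1462]);
translate([1685, 247, 103]) cube([72, 16, 1462]);


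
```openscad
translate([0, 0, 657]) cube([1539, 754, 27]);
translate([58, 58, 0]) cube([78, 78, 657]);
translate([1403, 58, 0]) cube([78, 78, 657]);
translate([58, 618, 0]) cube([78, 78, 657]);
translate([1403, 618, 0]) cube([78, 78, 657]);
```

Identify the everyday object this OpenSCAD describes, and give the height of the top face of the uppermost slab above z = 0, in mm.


A table. The table height is 684 mm.

A 1539×754×27 slab sits at z = 657 on four 78 mm square posts — a table. The top surface is at 657 + 27 = 684 mm.


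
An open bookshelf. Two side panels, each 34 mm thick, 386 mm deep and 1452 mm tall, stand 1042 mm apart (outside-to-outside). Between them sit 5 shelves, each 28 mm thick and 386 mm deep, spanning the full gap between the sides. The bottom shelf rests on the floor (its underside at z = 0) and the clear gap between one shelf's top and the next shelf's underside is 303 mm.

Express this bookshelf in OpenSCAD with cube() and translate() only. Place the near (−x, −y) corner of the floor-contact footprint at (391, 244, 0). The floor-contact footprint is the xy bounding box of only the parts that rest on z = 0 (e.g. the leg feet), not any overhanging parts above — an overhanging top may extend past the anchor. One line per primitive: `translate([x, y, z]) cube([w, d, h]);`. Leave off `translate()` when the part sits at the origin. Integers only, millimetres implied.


translate([391, 244, 0]) cube([34, 386, 1452]);
translate([1399, 244, 0]) cube([34, 386, 1452]);
translate([425, 244, 0]) cube([974, 386, 28]);
translate([425, 244, 331]) cube([974, 386, 28]);
translate([425, 244, 662]) cube([974, 386, 28]);
translate([425, 244, 993]) cube([974, 386, 28]);
translate([425, 244, 1324]) cube([974, 386, 28]);


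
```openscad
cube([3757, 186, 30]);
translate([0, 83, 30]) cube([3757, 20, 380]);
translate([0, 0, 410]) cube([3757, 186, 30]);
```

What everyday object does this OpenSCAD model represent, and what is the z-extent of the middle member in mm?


An I-beam. The web height is 380 mm.

Two wide flanges with a thin centred web — an I-beam. Overall 440 mm minus two 30 mm flanges gives a web of 440 − 2·30 = 380 mm.


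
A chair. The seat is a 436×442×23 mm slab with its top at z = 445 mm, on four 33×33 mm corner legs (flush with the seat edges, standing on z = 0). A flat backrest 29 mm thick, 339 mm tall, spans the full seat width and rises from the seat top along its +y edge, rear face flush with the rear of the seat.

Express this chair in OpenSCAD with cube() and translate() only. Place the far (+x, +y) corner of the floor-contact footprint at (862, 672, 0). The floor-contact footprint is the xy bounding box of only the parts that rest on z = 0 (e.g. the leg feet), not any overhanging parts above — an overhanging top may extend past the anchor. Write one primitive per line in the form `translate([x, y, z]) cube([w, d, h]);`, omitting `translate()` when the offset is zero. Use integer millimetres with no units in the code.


// leg_h = 445 - 23 = 422
translate([426, 230, 422]) cube([436, 442, 23]);
translate([426, 230, 0]) cube([33, 33, 422]);
translate([829, 230, 0]) cube([33, 33, 422]);
translate([426, 639, 0]) cube([33, 33, 422]);
translate([829, 639, 0]) cube([33, 33, 422]);
translate([426, 643, 445]) cube([436, 29, 339]);


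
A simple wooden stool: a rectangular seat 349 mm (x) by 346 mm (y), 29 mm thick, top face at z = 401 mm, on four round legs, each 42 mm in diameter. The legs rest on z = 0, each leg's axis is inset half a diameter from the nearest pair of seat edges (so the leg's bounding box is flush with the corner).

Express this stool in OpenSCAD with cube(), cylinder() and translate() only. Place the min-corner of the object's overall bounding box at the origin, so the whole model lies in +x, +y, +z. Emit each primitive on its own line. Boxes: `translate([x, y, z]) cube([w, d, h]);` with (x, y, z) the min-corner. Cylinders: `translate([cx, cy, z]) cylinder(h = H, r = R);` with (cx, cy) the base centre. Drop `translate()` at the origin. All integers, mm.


translate([0, 0, 372]) cube([349, 346, 29]);
translate([21, 21, 0]) cylinder(h = 372, r = 21);
translate([328, 21, 0]) cylinder(h = 372, r = 21);
translate([21, 325, 0]) cylinder(h = 372, r = 21);
translate([328, 325, 0]) cylinder(h = 372, r = 21);
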